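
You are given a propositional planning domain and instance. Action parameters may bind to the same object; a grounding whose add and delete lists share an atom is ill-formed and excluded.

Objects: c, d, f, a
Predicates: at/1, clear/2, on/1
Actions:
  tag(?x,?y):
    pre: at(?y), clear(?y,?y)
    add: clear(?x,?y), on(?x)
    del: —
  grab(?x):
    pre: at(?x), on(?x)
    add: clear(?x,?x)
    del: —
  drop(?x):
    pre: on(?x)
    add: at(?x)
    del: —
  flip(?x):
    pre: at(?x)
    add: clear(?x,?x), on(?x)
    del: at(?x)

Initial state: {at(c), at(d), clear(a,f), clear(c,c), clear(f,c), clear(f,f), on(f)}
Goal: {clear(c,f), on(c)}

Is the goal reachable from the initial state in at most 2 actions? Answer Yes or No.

1. drop(f)  →  {at(c), at(d), at(f), clear(a,f), clear(c,c), clear(f,c), clear(f,f), on(f)}
2. tag(c,f)  →  {at(c), at(d), at(f), clear(a,f), clear(c,c), clear(c,f), clear(f,c), clear(f,f), on(c), on(f)}
optimal plan length = 2; 2 ≤ 2

Yes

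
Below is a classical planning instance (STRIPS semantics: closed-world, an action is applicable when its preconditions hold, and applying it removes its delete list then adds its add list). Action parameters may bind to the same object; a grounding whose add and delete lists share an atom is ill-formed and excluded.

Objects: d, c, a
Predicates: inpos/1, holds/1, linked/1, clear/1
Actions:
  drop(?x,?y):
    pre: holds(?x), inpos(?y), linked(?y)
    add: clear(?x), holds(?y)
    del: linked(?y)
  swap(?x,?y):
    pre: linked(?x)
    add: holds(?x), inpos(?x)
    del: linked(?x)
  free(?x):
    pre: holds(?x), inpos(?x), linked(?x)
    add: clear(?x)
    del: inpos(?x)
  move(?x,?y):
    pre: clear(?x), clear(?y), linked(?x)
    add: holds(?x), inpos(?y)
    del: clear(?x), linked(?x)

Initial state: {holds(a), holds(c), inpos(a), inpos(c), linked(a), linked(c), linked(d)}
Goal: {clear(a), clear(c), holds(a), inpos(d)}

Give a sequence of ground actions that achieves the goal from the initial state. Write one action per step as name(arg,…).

1. drop(c,c)  →  {clear(c), holds(a), holds(c), inpos(a), inpos(c), linked(a), linked(d)}
2. drop(a,a)  →  {clear(a), clear(c), holds(a), holds(c), inpos(a), inpos(c), linked(d)}
3. swap(d,d)  →  {clear(a), clear(c), holds(a), holds(c), holds(d), inpos(a), inpos(c), inpos(d)}

drop(c,c); drop(a,a); swap(d,d)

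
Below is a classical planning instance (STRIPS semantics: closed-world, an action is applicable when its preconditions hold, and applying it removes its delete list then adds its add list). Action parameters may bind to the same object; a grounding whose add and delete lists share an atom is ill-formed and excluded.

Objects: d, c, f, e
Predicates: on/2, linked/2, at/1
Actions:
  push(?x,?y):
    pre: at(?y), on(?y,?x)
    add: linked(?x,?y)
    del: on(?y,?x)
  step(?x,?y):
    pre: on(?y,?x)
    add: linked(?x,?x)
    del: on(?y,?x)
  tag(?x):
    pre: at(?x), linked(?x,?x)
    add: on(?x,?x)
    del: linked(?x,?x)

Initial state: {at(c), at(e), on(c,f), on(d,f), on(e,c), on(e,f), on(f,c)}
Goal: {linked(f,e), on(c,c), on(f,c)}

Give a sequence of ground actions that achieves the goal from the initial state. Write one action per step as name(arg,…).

push(f,e); step(c,e); tag(c)

1. push(f,e)  →  {at(c), at(e), linked(f,e), on(c,f), on(d,f), on(e,c), on(f,c)}
2. step(c,e)  →  {at(c), at(e), linked(c,c), linked(f,e), on(c,f), on(d,f), on(f,c)}
3. tag(c)  →  {at(c), at(e), linked(f,e), on(c,c), on(c,f), on(d,f), on(f,c)}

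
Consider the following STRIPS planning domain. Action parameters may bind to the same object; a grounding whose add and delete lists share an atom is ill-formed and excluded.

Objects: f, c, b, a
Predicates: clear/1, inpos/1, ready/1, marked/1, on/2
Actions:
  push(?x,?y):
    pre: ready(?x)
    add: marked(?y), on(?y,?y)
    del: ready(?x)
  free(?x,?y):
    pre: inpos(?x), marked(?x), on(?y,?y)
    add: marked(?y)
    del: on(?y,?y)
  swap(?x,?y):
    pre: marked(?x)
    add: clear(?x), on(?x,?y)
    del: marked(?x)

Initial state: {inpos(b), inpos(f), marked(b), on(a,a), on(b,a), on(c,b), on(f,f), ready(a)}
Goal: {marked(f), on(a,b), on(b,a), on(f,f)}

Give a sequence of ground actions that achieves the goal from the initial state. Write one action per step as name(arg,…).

push(a,f); free(f,a); swap(a,b)

1. push(a,f)  →  {inpos(b), inpos(f), marked(b), marked(f), on(a,a), on(b,a), on(c,b), on(f,f)}
2. free(f,a)  →  {inpos(b), inpos(f), marked(a), marked(b), marked(f), on(b,a), on(c,b), on(f,f)}
3. swap(a,b)  →  {clear(a), inpos(b), inpos(f), marked(b), marked(f), on(a,b), on(b,a), on(c,b), on(f,f)}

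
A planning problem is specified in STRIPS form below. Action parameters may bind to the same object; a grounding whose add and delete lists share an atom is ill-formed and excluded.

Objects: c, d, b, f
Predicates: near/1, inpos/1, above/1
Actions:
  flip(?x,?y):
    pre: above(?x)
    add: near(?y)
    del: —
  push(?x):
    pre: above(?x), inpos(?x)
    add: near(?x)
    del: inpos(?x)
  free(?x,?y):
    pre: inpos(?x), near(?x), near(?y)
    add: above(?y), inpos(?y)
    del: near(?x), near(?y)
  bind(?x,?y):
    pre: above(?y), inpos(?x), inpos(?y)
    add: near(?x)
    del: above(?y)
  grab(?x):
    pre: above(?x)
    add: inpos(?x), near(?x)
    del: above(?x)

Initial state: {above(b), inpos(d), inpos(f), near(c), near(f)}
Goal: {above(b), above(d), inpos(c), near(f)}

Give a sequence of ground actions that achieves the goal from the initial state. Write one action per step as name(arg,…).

1. flip(b,d)  →  {above(b), inpos(d), inpos(f), near(c), near(d), near(f)}
2. free(d,c)  →  {above(b), above(c), inpos(c), inpos(d), inpos(f), near(f)}
3. flip(c,d)  →  {above(b), above(c), inpos(c), inpos(d), inpos(f), near(d), near(f)}
4. free(d,d)  →  {above(b), above(c), above(d), inpos(c), inpos(d), inpos(f), near(f)}

flip(b,d); free(d,c); flip(c,d); free(d,d)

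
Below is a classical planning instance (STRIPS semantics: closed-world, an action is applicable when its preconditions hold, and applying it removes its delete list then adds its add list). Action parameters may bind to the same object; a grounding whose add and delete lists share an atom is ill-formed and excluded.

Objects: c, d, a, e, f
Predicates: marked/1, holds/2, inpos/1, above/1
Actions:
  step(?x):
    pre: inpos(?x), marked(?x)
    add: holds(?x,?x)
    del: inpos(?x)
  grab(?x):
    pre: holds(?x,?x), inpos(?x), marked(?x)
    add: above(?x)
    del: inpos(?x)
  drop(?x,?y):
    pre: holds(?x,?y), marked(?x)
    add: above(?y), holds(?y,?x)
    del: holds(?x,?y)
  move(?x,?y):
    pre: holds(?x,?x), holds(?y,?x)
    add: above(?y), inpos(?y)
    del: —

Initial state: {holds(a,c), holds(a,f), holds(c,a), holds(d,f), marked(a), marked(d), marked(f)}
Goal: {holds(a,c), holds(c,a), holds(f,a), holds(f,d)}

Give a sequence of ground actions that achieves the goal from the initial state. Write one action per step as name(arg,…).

drop(d,f); drop(a,f)

1. drop(d,f)  →  {above(f), holds(a,c), holds(a,f), holds(c,a), holds(f,d), marked(a), marked(d), marked(f)}
2. drop(a,f)  →  {above(f), holds(a,c), holds(c,a), holds(f,a), holds(f,d), marked(a), marked(d), marked(f)}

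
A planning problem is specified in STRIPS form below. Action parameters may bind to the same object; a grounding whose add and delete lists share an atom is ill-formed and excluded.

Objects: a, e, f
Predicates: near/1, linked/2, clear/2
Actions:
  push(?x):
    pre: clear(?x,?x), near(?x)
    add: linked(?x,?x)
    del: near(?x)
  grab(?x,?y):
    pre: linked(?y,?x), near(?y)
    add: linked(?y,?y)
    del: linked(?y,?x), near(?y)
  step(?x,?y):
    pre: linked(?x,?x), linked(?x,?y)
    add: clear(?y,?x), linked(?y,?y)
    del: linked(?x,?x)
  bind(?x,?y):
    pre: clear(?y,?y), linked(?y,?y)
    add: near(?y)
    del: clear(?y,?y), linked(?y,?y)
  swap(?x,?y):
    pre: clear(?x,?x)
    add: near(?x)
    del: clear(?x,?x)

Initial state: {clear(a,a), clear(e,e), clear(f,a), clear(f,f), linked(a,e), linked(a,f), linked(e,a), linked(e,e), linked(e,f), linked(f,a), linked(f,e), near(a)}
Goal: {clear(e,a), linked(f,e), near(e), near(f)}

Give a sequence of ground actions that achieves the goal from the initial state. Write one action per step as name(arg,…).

1. push(a)  →  {clear(a,a), clear(e,e), clear(f,a), clear(f,f), linked(a,a), linked(a,e), linked(a,f), linked(e,a), linked(e,e), linked(e,f), linked(f,a), linked(f,e)}
2. step(a,e)  →  {clear(a,a), clear(e,a), clear(e,e), clear(f,a), clear(f,f), linked(a,e), linked(a,f), linked(e,a), linked(e,e), linked(e,f), linked(f,a), linked(f,e)}
3. bind(a,e)  →  {clear(a,a), clear(e,a), clear(f,a), clear(f,f), linked(a,e), linked(a,f), linked(e,a), linked(e,f), linked(f,a), linked(f,e), near(e)}
4. swap(f,a)  →  {clear(a,a), clear(e,a), clear(f,a), linked(a,e), linked(a,f), linked(e,a), linked(e,f), linked(f,a), linked(f,e), near(e), near(f)}

push(a); step(a,e); bind(a,e); swap(f,a)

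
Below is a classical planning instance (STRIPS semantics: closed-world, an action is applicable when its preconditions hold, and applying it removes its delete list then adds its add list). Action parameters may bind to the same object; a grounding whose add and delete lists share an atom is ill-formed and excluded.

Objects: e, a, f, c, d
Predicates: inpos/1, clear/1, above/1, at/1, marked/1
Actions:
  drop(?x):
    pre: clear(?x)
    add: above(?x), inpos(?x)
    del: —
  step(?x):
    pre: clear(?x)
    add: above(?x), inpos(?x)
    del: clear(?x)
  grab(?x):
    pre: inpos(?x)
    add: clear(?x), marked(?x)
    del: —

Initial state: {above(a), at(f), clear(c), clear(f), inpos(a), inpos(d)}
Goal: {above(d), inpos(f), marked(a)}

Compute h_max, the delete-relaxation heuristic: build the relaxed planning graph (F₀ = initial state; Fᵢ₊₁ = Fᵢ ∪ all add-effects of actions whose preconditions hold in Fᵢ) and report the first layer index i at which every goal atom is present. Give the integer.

2

F0 = init (6 atoms)
F1 = F0 ∪ {above(c), above(f), clear(a), clear(d), inpos(c), inpos(f), marked(a), marked(d)}  (14 atoms)
F2 = F1 ∪ {above(d), marked(c), marked(f)}  (17 atoms)
goal ⊆ F2  ⇒  h_max = 2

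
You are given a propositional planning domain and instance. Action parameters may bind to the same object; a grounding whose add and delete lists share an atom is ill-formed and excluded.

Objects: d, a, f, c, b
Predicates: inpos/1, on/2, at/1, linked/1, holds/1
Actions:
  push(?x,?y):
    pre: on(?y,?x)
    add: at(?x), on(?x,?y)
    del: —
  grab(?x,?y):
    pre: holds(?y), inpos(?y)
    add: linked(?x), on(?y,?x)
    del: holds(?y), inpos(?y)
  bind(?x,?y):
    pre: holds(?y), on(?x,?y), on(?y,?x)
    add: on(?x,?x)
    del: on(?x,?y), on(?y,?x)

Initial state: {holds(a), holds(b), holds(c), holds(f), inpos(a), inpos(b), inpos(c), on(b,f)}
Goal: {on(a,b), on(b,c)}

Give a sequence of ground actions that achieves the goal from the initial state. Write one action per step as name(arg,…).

grab(c,b); grab(b,a)

1. grab(c,b)  →  {holds(a), holds(c), holds(f), inpos(a), inpos(c), linked(c), on(b,c), on(b,f)}
2. grab(b,a)  →  {holds(c), holds(f), inpos(c), linked(b), linked(c), on(a,b), on(b,c), on(b,f)}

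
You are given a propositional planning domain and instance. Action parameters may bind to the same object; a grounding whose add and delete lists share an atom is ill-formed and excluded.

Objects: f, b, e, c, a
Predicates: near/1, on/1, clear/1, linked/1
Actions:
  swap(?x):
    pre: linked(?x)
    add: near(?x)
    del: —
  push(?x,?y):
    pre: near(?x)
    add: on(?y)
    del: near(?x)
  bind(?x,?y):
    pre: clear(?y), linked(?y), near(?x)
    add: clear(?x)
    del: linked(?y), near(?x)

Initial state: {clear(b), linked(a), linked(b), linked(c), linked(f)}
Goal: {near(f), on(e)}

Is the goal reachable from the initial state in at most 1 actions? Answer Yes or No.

1. swap(f)  →  {clear(b), linked(a), linked(b), linked(c), linked(f), near(f)}
2. swap(b)  →  {clear(b), linked(a), linked(b), linked(c), linked(f), near(b), near(f)}
3. push(b,e)  →  {clear(b), linked(a), linked(b), linked(c), linked(f), near(f), on(e)}
optimal plan length = 3; 3 > 1

No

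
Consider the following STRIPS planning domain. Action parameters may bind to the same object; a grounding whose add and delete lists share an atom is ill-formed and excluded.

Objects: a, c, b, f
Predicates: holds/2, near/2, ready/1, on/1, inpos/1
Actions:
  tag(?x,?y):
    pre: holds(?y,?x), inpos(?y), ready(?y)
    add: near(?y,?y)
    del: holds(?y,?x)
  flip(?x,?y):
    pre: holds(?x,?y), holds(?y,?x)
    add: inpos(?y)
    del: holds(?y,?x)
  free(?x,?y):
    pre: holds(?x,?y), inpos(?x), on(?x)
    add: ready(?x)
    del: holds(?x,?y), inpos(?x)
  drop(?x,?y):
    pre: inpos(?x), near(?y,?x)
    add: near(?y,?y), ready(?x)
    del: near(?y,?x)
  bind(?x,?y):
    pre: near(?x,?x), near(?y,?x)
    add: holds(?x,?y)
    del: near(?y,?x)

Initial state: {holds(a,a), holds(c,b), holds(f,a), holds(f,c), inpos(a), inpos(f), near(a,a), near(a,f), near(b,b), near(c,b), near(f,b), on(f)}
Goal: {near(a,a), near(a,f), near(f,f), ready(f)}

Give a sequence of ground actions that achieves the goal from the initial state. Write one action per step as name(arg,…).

1. free(f,a)  →  {holds(a,a), holds(c,b), holds(f,c), inpos(a), near(a,a), near(a,f), near(b,b), near(c,b), near(f,b), on(f), ready(f)}
2. bind(b,c)  →  {holds(a,a), holds(b,c), holds(c,b), holds(f,c), inpos(a), near(a,a), near(a,f), near(b,b), near(f,b), on(f), ready(f)}
3. flip(c,b)  →  {holds(a,a), holds(c,b), holds(f,c), inpos(a), inpos(b), near(a,a), near(a,f), near(b,b), near(f,b), on(f), ready(f)}
4. drop(b,f)  →  {holds(a,a), holds(c,b), holds(f,c), inpos(a), inpos(b), near(a,a), near(a,f), near(b,b), near(f,f), on(f), ready(b), ready(f)}

free(f,a); bind(b,c); flip(c,b); drop(b,f)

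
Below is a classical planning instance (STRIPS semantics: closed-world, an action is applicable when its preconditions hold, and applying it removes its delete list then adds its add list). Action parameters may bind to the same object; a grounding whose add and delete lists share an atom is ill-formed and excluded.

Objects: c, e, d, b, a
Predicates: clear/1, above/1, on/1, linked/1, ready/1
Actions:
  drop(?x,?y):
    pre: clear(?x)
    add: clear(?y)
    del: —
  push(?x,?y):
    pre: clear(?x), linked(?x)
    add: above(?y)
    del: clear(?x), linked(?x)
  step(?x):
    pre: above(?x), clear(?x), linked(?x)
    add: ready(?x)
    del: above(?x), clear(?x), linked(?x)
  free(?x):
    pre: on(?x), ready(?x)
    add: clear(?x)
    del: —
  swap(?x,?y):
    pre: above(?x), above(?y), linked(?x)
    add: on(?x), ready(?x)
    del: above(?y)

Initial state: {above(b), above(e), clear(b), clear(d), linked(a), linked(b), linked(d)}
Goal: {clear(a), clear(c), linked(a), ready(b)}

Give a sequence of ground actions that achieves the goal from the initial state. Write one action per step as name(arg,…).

1. drop(d,c)  →  {above(b), above(e), clear(b), clear(c), clear(d), linked(a), linked(b), linked(d)}
2. drop(c,a)  →  {above(b), above(e), clear(a), clear(b), clear(c), clear(d), linked(a), linked(b), linked(d)}
3. step(b)  →  {above(e), clear(a), clear(c), clear(d), linked(a), linked(d), ready(b)}

drop(d,c); drop(c,a); step(b)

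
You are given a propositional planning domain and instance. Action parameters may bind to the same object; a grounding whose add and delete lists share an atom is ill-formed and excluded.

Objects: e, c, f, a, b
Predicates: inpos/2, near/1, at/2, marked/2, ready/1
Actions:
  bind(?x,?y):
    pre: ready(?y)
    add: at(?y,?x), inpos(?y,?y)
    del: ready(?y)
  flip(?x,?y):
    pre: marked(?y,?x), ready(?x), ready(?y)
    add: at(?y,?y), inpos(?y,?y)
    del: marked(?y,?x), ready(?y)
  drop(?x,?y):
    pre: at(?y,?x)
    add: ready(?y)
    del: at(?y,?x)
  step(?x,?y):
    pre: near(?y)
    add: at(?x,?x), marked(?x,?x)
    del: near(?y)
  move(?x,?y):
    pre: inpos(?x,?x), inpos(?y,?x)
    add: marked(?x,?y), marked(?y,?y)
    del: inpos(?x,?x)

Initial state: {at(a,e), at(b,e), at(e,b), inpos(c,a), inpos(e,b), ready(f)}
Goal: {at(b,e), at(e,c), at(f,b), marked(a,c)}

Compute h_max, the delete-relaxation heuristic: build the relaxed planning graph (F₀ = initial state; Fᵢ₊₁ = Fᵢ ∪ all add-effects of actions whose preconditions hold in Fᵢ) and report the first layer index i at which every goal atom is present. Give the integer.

F0 = init (6 atoms)
F1 = F0 ∪ {at(f,a), at(f,b), at(f,c), at(f,e), at(f,f), inpos(f,f), ready(a), ready(b), ready(e)}  (15 atoms)
F2 = F1 ∪ {at(a,a), at(a,b), at(a,c), at(a,f), at(b,a), at(b,b), at(b,c), at(b,f), at(e,a), at(e,c), at(e,e), at(e,f), inpos(a,a), inpos(b,b), inpos(e,e), marked(f,f)}  (31 atoms)
F3 = F2 ∪ {marked(a,a), marked(a,c), marked(b,b), marked(b,e), marked(c,c), marked(e,e)}  (37 atoms)
goal ⊆ F3  ⇒  h_max = 3

3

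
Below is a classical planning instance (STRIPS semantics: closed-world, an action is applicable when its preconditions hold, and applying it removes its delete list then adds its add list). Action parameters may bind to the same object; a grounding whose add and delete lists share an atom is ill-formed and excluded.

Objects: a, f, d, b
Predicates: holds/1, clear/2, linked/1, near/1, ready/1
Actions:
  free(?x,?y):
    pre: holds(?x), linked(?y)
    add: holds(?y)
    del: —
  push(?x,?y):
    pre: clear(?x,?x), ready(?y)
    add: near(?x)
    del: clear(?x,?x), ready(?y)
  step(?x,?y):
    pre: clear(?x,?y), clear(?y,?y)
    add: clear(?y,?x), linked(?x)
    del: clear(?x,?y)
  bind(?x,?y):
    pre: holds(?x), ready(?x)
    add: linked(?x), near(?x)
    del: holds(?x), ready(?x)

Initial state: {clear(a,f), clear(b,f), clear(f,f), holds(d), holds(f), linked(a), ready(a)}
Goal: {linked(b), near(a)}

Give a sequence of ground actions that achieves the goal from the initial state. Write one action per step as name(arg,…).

1. free(f,a)  →  {clear(a,f), clear(b,f), clear(f,f), holds(a), holds(d), holds(f), linked(a), ready(a)}
2. step(b,f)  →  {clear(a,f), clear(f,b), clear(f,f), holds(a), holds(d), holds(f), linked(a), linked(b), ready(a)}
3. bind(a,a)  →  {clear(a,f), clear(f,b), clear(f,f), holds(d), holds(f), linked(a), linked(b), near(a)}

free(f,a); step(b,f); bind(a,a)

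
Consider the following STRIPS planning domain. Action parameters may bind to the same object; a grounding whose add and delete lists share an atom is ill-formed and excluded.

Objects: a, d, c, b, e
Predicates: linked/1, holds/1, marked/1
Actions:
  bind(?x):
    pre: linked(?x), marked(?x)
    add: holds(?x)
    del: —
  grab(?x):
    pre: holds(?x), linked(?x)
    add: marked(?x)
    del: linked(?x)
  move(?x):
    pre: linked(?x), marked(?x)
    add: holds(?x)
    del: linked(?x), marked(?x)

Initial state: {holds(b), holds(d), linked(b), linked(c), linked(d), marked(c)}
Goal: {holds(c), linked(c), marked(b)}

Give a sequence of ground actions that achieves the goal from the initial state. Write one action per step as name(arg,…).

1. bind(c)  →  {holds(b), holds(c), holds(d), linked(b), linked(c), linked(d), marked(c)}
2. grab(b)  →  {holds(b), holds(c), holds(d), linked(c), linked(d), marked(b), marked(c)}

bind(c); grab(b)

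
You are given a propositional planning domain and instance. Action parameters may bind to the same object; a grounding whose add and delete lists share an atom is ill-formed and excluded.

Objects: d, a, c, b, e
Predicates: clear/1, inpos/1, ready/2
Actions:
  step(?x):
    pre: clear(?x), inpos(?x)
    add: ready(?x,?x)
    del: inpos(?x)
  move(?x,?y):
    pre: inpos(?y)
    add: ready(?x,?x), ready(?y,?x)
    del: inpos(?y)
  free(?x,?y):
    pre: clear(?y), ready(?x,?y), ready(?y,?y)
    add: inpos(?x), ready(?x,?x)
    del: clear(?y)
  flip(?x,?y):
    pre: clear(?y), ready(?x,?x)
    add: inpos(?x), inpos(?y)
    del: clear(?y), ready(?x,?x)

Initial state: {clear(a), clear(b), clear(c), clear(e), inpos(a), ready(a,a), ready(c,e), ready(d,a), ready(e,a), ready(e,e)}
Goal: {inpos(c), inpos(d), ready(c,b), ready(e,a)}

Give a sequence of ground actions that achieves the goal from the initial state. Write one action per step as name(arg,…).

move(d,a); free(c,e); move(b,c); flip(d,c)

1. move(d,a)  →  {clear(a), clear(b), clear(c), clear(e), ready(a,a), ready(a,d), ready(c,e), ready(d,a), ready(d,d), ready(e,a), ready(e,e)}
2. free(c,e)  →  {clear(a), clear(b), clear(c), inpos(c), ready(a,a), ready(a,d), ready(c,c), ready(c,e), ready(d,a), ready(d,d), ready(e,a), ready(e,e)}
3. move(b,c)  →  {clear(a), clear(b), clear(c), ready(a,a), ready(a,d), ready(b,b), ready(c,b), ready(c,c), ready(c,e), ready(d,a), ready(d,d), ready(e,a), ready(e,e)}
4. flip(d,c)  →  {clear(a), clear(b), inpos(c), inpos(d), ready(a,a), ready(a,d), ready(b,b), ready(c,b), ready(c,c), ready(c,e), ready(d,a), ready(e,a), ready(e,e)}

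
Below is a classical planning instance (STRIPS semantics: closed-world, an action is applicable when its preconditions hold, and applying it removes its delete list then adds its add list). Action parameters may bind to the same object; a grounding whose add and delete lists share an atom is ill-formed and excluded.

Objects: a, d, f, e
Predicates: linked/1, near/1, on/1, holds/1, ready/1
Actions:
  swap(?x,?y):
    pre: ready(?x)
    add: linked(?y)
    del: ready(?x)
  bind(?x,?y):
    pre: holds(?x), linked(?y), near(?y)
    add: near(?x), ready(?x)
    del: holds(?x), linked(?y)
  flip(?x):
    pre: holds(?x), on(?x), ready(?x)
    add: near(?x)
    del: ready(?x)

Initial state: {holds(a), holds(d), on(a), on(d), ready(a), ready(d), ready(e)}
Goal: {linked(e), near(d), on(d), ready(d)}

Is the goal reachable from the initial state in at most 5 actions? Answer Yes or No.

1. swap(a,d)  →  {holds(a), holds(d), linked(d), on(a), on(d), ready(d), ready(e)}
2. swap(e,e)  →  {holds(a), holds(d), linked(d), linked(e), on(a), on(d), ready(d)}
3. flip(d)  →  {holds(a), holds(d), linked(d), linked(e), near(d), on(a), on(d)}
4. bind(d,d)  →  {holds(a), linked(e), near(d), on(a), on(d), ready(d)}
optimal plan length = 4; 4 ≤ 5

Yes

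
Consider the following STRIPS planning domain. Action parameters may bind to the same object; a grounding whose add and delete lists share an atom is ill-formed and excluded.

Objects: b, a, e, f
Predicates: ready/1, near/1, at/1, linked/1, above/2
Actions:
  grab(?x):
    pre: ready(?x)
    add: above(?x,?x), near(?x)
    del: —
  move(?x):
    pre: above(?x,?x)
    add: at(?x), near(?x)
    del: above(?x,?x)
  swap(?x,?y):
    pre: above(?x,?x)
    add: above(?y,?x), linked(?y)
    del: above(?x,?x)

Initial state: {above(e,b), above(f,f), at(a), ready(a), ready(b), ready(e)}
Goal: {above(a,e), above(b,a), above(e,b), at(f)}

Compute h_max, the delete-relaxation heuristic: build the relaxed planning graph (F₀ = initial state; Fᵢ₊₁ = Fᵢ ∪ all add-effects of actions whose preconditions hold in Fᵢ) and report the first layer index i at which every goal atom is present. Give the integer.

F0 = init (6 atoms)
F1 = F0 ∪ {above(a,a), above(a,f), above(b,b), above(b,f), above(e,e), above(e,f), at(f), linked(a), linked(b), linked(e), near(a), near(b), near(e), near(f)}  (20 atoms)
F2 = F1 ∪ {above(a,b), above(a,e), above(b,a), above(b,e), above(e,a), above(f,a), above(f,b), above(f,e), at(b), at(e), linked(f)}  (31 atoms)
goal ⊆ F2  ⇒  h_max = 2

2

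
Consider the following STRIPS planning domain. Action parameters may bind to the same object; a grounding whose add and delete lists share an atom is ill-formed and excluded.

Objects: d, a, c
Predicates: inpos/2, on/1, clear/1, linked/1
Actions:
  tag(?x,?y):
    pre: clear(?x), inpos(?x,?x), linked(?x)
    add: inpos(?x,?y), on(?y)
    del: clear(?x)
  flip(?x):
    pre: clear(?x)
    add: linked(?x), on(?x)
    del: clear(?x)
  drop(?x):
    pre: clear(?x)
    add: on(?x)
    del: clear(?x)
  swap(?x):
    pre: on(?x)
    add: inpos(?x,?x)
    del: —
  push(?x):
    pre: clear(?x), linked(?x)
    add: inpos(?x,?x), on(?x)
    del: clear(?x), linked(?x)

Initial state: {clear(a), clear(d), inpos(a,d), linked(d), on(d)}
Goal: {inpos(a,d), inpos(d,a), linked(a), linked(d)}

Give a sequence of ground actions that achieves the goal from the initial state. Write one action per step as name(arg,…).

1. flip(a)  →  {clear(d), inpos(a,d), linked(a), linked(d), on(a), on(d)}
2. swap(d)  →  {clear(d), inpos(a,d), inpos(d,d), linked(a), linked(d), on(a), on(d)}
3. tag(d,a)  →  {inpos(a,d), inpos(d,a), inpos(d,d), linked(a), linked(d), on(a), on(d)}

flip(a); swap(d); tag(d,a)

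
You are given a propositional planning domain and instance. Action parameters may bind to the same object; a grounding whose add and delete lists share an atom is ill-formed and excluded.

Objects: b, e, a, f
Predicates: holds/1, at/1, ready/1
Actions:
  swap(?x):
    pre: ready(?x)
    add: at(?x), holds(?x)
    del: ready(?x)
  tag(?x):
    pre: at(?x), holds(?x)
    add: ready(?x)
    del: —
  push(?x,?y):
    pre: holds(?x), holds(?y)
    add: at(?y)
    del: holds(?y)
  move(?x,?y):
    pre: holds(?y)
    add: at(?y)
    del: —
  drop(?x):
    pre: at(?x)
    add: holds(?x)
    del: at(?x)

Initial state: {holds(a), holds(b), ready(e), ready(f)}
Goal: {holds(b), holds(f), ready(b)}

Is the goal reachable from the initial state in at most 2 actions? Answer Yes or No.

1. swap(f)  →  {at(f), holds(a), holds(b), holds(f), ready(e)}
2. move(b,b)  →  {at(b), at(f), holds(a), holds(b), holds(f), ready(e)}
3. tag(b)  →  {at(b), at(f), holds(a), holds(b), holds(f), ready(b), ready(e)}
optimal plan length = 3; 3 > 2

No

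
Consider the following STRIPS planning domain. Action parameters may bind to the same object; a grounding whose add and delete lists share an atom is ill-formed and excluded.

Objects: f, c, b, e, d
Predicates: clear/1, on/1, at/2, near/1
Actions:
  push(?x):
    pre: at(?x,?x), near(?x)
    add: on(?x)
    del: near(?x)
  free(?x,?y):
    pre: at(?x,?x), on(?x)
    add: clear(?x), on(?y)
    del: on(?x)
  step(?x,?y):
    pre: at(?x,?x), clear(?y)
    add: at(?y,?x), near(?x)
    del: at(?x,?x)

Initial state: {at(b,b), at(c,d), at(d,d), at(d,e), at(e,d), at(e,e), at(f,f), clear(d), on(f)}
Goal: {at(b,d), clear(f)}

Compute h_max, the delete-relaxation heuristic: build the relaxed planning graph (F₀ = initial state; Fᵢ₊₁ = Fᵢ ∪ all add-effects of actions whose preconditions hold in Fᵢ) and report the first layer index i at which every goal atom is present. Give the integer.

3

F0 = init (9 atoms)
F1 = F0 ∪ {at(d,b), at(d,f), clear(f), near(b), near(e), near(f), on(b), on(c), on(d), on(e)}  (19 atoms)
F2 = F1 ∪ {at(f,b), at(f,d), at(f,e), clear(b), clear(e), near(d)}  (25 atoms)
F3 = F2 ∪ {at(b,d), at(b,e), at(b,f), at(e,b), at(e,f)}  (30 atoms)
goal ⊆ F3  ⇒  h_max = 3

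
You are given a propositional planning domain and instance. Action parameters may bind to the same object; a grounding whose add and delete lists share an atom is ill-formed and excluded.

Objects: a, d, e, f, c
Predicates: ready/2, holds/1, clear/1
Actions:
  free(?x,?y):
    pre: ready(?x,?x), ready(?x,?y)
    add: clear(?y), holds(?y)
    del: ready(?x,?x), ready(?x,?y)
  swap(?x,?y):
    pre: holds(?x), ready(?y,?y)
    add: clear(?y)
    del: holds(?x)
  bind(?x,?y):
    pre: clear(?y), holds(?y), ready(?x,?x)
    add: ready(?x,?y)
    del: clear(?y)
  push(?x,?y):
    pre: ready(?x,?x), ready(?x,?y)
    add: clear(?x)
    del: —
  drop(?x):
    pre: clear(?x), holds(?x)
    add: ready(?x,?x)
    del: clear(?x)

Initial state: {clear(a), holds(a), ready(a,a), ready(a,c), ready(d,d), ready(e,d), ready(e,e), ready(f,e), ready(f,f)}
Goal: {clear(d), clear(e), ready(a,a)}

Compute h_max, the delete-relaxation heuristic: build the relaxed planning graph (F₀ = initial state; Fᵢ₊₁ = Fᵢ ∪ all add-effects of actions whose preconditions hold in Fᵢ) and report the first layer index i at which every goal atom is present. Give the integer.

F0 = init (9 atoms)
F1 = F0 ∪ {clear(c), clear(d), clear(e), clear(f), holds(c), holds(d), holds(e), holds(f), ready(d,a), ready(e,a), ready(f,a)}  (20 atoms)
goal ⊆ F1  ⇒  h_max = 1

1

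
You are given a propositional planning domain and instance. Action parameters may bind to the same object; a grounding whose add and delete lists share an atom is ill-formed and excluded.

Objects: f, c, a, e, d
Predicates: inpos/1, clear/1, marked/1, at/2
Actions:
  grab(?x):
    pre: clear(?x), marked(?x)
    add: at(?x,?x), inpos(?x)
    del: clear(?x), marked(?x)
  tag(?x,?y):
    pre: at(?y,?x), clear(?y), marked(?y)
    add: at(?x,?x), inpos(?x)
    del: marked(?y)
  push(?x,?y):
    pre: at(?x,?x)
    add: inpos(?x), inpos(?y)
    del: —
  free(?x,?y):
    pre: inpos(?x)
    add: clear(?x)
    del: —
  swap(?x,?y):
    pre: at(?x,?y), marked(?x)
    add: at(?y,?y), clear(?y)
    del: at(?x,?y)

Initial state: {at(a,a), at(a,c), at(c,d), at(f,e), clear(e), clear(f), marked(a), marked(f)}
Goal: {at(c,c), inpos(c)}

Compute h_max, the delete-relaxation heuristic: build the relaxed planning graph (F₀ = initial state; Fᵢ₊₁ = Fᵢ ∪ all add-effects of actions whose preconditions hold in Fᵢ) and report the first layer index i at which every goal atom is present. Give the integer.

1

F0 = init (8 atoms)
F1 = F0 ∪ {at(c,c), at(e,e), at(f,f), clear(c), inpos(a), inpos(c), inpos(d), inpos(e), inpos(f)}  (17 atoms)
goal ⊆ F1  ⇒  h_max = 1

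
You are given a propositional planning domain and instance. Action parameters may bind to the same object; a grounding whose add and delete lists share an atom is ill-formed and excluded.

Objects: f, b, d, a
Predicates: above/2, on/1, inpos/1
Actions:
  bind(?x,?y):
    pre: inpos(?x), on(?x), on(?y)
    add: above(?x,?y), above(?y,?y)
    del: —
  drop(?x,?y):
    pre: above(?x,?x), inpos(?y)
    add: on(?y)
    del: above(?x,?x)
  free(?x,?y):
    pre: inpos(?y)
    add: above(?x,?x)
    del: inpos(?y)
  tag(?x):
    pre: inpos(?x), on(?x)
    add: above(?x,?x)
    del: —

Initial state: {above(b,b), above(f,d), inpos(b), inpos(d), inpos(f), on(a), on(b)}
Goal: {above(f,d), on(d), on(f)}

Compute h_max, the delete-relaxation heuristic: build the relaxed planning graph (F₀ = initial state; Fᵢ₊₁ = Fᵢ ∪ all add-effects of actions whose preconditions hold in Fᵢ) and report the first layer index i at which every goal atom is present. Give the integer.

1

F0 = init (7 atoms)
F1 = F0 ∪ {above(a,a), above(b,a), above(d,d), above(f,f), on(d), on(f)}  (13 atoms)
goal ⊆ F1  ⇒  h_max = 1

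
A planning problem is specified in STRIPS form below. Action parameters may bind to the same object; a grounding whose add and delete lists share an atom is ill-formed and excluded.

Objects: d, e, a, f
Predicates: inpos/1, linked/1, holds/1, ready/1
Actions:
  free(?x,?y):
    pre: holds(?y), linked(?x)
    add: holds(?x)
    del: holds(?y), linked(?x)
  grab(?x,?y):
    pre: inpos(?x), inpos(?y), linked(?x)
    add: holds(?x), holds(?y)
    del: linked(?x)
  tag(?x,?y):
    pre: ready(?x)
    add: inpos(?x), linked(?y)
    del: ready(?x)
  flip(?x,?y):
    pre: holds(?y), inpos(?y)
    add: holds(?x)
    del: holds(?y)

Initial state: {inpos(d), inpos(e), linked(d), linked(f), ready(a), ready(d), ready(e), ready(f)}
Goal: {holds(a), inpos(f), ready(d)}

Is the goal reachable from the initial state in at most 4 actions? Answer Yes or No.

1. grab(d,d)  →  {holds(d), inpos(d), inpos(e), linked(f), ready(a), ready(d), ready(e), ready(f)}
2. tag(f,d)  →  {holds(d), inpos(d), inpos(e), inpos(f), linked(d), linked(f), ready(a), ready(d), ready(e)}
3. flip(a,d)  →  {holds(a), inpos(d), inpos(e), inpos(f), linked(d), linked(f), ready(a), ready(d), ready(e)}
optimal plan length = 3; 3 ≤ 4

Yes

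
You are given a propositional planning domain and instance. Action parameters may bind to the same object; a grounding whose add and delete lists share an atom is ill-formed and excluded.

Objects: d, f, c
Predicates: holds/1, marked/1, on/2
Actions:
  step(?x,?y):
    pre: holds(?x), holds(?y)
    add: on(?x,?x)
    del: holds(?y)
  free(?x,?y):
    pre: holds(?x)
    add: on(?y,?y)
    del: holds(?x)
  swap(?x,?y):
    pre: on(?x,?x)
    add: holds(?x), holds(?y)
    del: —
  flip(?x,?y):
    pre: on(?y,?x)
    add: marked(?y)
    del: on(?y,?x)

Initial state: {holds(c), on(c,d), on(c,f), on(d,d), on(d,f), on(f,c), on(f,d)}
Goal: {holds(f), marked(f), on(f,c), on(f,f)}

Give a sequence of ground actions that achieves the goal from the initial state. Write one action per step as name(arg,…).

free(c,f); swap(d,f); flip(d,f)

1. free(c,f)  →  {on(c,d), on(c,f), on(d,d), on(d,f), on(f,c), on(f,d), on(f,f)}
2. swap(d,f)  →  {holds(d), holds(f), on(c,d), on(c,f), on(d,d), on(d,f), on(f,c), on(f,d), on(f,f)}
3. flip(d,f)  →  {holds(d), holds(f), marked(f), on(c,d), on(c,f), on(d,d), on(d,f), on(f,c), on(f,f)}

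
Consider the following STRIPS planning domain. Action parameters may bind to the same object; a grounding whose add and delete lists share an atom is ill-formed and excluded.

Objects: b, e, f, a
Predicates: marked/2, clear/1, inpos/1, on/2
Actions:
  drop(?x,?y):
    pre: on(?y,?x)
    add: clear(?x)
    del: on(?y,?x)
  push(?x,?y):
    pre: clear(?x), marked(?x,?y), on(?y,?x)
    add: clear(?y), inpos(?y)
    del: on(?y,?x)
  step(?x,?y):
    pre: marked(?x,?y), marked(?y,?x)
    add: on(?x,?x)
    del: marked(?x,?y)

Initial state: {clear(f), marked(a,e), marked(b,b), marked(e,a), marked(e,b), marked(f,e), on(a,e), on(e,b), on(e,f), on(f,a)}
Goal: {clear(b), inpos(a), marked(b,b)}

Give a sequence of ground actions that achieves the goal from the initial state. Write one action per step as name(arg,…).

drop(b,e); push(f,e); push(e,a)

1. drop(b,e)  →  {clear(b), clear(f), marked(a,e), marked(b,b), marked(e,a), marked(e,b), marked(f,e), on(a,e), on(e,f), on(f,a)}
2. push(f,e)  →  {clear(b), clear(e), clear(f), inpos(e), marked(a,e), marked(b,b), marked(e,a), marked(e,b), marked(f,e), on(a,e), on(f,a)}
3. push(e,a)  →  {clear(a), clear(b), clear(e), clear(f), inpos(a), inpos(e), marked(a,e), marked(b,b), marked(e,a), marked(e,b), marked(f,e), on(f,a)}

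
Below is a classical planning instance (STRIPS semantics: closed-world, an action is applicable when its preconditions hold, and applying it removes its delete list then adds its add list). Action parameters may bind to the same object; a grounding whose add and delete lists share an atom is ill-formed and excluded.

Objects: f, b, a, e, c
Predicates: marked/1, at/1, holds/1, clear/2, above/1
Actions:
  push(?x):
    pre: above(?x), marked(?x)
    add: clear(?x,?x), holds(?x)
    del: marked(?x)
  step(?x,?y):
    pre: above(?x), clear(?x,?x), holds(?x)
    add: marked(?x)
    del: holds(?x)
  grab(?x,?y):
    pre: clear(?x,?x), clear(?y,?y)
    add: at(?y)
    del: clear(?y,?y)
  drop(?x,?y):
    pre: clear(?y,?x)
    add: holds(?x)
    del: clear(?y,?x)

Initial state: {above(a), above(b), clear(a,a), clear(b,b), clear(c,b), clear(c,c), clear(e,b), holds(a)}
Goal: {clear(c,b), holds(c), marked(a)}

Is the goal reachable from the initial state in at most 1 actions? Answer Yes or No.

No

1. step(a,f)  →  {above(a), above(b), clear(a,a), clear(b,b), clear(c,b), clear(c,c), clear(e,b), marked(a)}
2. drop(c,c)  →  {above(a), above(b), clear(a,a), clear(b,b), clear(c,b), clear(e,b), holds(c), marked(a)}
optimal plan length = 2; 2 > 1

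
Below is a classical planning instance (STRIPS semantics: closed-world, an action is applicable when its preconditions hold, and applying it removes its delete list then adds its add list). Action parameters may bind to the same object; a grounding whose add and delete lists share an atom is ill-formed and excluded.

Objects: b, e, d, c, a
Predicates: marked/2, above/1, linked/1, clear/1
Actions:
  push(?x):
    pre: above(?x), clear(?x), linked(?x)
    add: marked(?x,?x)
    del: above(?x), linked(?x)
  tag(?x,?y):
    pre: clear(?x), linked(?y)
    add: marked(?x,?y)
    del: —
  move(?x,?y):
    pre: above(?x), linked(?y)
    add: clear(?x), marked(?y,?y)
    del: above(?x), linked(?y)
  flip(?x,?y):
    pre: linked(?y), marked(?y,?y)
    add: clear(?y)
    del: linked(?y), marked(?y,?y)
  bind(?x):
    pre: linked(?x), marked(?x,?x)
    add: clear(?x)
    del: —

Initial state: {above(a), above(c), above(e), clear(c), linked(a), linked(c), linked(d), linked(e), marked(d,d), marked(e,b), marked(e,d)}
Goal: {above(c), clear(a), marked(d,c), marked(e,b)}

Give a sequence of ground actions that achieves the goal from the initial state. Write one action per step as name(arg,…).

move(a,e); flip(b,d); tag(d,c)

1. move(a,e)  →  {above(c), above(e), clear(a), clear(c), linked(a), linked(c), linked(d), marked(d,d), marked(e,b), marked(e,d), marked(e,e)}
2. flip(b,d)  →  {above(c), above(e), clear(a), clear(c), clear(d), linked(a), linked(c), marked(e,b), marked(e,d), marked(e,e)}
3. tag(d,c)  →  {above(c), above(e), clear(a), clear(c), clear(d), linked(a), linked(c), marked(d,c), marked(e,b), marked(e,d), marked(e,e)}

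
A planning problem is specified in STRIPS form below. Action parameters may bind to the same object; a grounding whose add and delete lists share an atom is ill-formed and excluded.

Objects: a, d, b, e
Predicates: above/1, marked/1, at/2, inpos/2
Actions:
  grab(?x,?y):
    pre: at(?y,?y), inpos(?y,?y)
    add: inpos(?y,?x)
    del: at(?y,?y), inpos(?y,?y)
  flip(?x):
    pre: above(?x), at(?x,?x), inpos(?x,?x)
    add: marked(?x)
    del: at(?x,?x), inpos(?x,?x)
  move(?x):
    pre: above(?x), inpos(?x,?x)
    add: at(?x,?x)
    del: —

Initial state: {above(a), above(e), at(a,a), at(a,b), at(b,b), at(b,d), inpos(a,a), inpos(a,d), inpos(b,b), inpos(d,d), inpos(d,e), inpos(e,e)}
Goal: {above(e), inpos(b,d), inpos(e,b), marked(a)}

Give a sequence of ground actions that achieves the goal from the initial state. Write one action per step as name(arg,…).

1. grab(d,b)  →  {above(a), above(e), at(a,a), at(a,b), at(b,d), inpos(a,a), inpos(a,d), inpos(b,d), inpos(d,d), inpos(d,e), inpos(e,e)}
2. flip(a)  →  {above(a), above(e), at(a,b), at(b,d), inpos(a,d), inpos(b,d), inpos(d,d), inpos(d,e), inpos(e,e), marked(a)}
3. move(e)  →  {above(a), above(e), at(a,b), at(b,d), at(e,e), inpos(a,d), inpos(b,d), inpos(d,d), inpos(d,e), inpos(e,e), marked(a)}
4. grab(b,e)  →  {above(a), above(e), at(a,b), at(b,d), inpos(a,d), inpos(b,d), inpos(d,d), inpos(d,e), inpos(e,b), marked(a)}

grab(d,b); flip(a); move(e); grab(b,e)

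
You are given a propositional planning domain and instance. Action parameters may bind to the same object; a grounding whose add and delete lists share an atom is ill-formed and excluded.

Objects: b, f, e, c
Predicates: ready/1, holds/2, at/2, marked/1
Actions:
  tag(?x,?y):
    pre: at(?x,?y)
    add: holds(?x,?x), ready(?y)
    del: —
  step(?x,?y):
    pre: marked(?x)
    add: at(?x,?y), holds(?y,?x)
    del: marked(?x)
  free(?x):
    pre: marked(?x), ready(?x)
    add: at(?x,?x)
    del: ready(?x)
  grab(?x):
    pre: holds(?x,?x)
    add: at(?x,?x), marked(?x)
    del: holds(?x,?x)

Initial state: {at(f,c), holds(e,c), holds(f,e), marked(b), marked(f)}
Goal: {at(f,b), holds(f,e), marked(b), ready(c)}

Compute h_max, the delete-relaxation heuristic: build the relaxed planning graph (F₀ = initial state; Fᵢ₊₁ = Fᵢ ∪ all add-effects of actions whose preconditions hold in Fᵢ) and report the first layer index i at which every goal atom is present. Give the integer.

1

F0 = init (5 atoms)
F1 = F0 ∪ {at(b,b), at(b,c), at(b,e), at(b,f), at(f,b), at(f,e), at(f,f), holds(b,b), holds(b,f), holds(c,b), holds(c,f), holds(e,b), holds(e,f), holds(f,b), holds(f,f), ready(c)}  (21 atoms)
goal ⊆ F1  ⇒  h_max = 1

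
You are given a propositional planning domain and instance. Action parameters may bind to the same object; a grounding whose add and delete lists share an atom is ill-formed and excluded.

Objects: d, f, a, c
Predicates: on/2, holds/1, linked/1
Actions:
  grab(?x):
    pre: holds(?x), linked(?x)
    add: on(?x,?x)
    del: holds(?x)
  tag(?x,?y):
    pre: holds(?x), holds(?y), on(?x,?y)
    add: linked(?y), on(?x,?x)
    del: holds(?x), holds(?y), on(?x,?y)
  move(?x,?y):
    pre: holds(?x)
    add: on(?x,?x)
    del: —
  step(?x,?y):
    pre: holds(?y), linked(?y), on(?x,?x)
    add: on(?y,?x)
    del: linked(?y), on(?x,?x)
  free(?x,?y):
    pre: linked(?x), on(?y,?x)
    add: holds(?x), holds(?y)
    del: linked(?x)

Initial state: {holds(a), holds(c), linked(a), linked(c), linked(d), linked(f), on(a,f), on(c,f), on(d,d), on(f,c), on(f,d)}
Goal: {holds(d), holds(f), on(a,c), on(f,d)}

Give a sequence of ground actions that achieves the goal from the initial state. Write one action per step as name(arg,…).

1. grab(c)  →  {holds(a), linked(a), linked(c), linked(d), linked(f), on(a,f), on(c,c), on(c,f), on(d,d), on(f,c), on(f,d)}
2. step(c,a)  →  {holds(a), linked(c), linked(d), linked(f), on(a,c), on(a,f), on(c,f), on(d,d), on(f,c), on(f,d)}
3. free(d,f)  →  {holds(a), holds(d), holds(f), linked(c), linked(f), on(a,c), on(a,f), on(c,f), on(d,d), on(f,c), on(f,d)}

grab(c); step(c,a); free(d,f)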